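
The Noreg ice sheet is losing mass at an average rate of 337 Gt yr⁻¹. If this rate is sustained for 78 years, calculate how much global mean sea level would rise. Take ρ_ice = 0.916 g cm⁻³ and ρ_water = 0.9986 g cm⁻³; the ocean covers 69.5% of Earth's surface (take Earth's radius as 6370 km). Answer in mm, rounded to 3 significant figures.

≈ 74.3 mm

Total mass lost = 337 Gt/yr × 78 yr = 2.629×10^4 Gt = 2.629×10^16 kg.
ρ_w = 0.9986 g cm⁻³ = 998.6 kg m⁻³, so water volume = 2.629×10^16 / 998.6 = 2.632×10^13 m³.
Δh = 2.632×10^13 / 3.54×10^14 = 0.0743 m = 74.3 mm.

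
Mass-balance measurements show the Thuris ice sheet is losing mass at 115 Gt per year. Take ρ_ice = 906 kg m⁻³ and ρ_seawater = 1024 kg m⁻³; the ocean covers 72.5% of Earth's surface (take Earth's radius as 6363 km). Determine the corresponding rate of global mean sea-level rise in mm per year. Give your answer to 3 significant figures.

≈ 0.304 mm/yr

ρ_w = 1024 kg m⁻³. Annual water volume added = 115 Gt / ρ_w = 1.150×10^14 kg / 1024 kg m⁻³ = 1.123×10^11 m³.
Δh per year = 1.123×10^11 / 3.69×10^14 = 3.04×10^-4 m = 0.304 mm.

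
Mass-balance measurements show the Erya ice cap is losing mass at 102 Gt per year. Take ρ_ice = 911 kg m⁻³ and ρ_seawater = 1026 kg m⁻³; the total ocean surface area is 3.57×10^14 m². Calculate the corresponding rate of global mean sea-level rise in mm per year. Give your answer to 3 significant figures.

ρ_w = 1026 kg m⁻³. Annual water volume added = 102 Gt / ρ_w = 1.020×10^14 kg / 1026 kg m⁻³ = 9.942×10^10 m³.
Δh per year = 9.942×10^10 / 3.57×10^14 = 2.78×10^-4 m = 0.278 mm.

≈ 0.278 mm/yr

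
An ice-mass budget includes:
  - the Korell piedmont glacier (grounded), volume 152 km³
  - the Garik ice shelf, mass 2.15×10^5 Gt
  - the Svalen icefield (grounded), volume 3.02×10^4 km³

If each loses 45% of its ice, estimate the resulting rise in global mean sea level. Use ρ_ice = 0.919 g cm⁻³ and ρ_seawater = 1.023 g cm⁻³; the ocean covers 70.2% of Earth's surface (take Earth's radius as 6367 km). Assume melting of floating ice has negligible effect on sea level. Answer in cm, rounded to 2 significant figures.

Korell: 0.45 × 152 km³ × (919/1023) = 61.45 km³ of water.
The Garik ice shelf is floating and already displaces its own weight of water, so its melt adds essentially nothing to sea level.
Svalen: 0.45 × 3.02×10^4 km³ × (919/1023) = 1.221×10^4 km³ of water.
Total added water ≈ 1.227×10^13 m³ over 3.58×10^14 m² → Δh = 0.0343 m = 3.4 cm.

≈ 3.4 cm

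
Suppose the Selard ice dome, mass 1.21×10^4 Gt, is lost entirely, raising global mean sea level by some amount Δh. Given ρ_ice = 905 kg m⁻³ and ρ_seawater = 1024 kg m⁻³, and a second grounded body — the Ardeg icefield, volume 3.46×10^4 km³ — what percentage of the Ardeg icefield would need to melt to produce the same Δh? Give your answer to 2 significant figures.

Equal sea-level rise means equal mass of meltwater, i.e. equal mass of ice lost.
Ice mass of Selard: 1.210×10^16 kg; ice mass of Ardeg: 3.131×10^16 kg.
Fraction required = 1.210×10^16 / 3.131×10^16 = 0.386 → 39 %.

≈ 39 %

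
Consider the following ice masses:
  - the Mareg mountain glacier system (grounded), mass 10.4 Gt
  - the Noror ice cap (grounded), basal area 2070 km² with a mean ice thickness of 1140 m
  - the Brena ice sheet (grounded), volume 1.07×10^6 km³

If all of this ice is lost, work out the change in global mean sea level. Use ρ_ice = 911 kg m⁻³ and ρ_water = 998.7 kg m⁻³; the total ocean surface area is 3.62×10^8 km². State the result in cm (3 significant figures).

Mareg: 10.4 Gt = 1.040×10^13 kg; dividing by ρ_w = 998.7 kg m⁻³ gives 1.041×10^10 m³ of water.
Noror: ice volume = 2070 km² × 1140 m = 2360 km³; 2360 × (911/998.7) = 2153 km³ of water.
Brena: 1.07×10^6 km³ × (911/998.7) = 9.760×10^5 km³ of water.
Total added water ≈ 9.782×10^14 m³ over 3.62×10^14 m² → Δh = 2.70 m = 270 cm.

≈ 270 cm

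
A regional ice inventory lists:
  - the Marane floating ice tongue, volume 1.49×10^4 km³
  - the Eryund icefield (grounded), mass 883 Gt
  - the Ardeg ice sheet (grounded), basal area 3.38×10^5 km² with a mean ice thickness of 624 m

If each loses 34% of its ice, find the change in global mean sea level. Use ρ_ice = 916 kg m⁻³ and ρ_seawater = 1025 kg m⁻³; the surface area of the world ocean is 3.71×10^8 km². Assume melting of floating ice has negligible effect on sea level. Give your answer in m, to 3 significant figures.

≈ 0.174 m

The Marane floating ice tongue is floating and already displaces its own weight of water, so its melt adds essentially nothing to sea level.
Eryund: 0.34 × 883 Gt = 3.002×10^14 kg; dividing by ρ_w = 1025 kg m⁻³ gives 2.929×10^11 m³ of water.
Ardeg: ice volume = 3.38×10^5 km² × 624 m = 2.109×10^5 km³; 0.34 × 2.109×10^5 × (916/1025) = 6.408×10^4 km³ of water.
Total added water ≈ 6.438×10^13 m³ over 3.71×10^14 m² → Δh = 0.174 m.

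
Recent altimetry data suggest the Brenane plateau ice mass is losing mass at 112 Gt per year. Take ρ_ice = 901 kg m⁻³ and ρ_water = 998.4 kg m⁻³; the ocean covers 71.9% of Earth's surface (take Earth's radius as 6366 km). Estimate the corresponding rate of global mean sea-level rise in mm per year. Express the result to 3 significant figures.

≈ 0.306 mm/yr

ρ_w = 998.4 kg m⁻³. Annual water volume added = 112 Gt / ρ_w = 1.120×10^14 kg / 998.4 kg m⁻³ = 1.122×10^11 m³.
Δh per year = 1.122×10^11 / 3.66×10^14 = 3.06×10^-4 m = 0.306 mm.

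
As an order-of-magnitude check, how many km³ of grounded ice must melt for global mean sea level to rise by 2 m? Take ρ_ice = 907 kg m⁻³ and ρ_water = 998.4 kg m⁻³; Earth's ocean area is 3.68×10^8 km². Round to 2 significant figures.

≈ 8.1×10^5 km³

Required water volume = Δh × A = 2 m × 3.68×10^14 m² = 7.360×10^14 m³ = 7.360×10^5 km³.
Ice volume = water volume × ρ_w/ρ_ice = 7.360×10^5 × 998.4/907 = 8.1×10^5 km³.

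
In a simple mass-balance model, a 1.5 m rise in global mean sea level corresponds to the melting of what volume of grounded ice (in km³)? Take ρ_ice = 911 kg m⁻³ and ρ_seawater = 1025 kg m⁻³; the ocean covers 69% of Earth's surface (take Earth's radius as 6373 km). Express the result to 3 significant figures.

≈ 5.94×10^5 km³

Required water volume = Δh × A = 1.5 m × 3.52×10^14 m² = 5.282×10^14 m³ = 5.282×10^5 km³.
Ice volume = water volume × ρ_w/ρ_ice = 5.282×10^5 × 1025/911 = 5.94×10^5 km³.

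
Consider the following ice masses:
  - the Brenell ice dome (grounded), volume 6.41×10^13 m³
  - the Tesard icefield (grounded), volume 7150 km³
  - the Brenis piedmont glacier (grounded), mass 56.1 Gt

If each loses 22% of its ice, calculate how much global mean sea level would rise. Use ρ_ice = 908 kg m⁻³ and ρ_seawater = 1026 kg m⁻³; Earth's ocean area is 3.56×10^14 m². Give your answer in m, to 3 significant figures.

≈ 0.0390 m

Brenell: 0.22 × 6.41×10^13 m³ × (908/1026) = 1.248×10^13 m³ of water.
Tesard: 0.22 × 7150 km³ × (908/1026) = 1392 km³ of water.
Brenis: 0.22 × 56.1 Gt = 1.234×10^13 kg; dividing by ρ_w = 1026 kg m⁻³ gives 1.203×10^10 m³ of water.
Total added water ≈ 1.388×10^13 m³ over 3.56×10^14 m² → Δh = 0.0390 m.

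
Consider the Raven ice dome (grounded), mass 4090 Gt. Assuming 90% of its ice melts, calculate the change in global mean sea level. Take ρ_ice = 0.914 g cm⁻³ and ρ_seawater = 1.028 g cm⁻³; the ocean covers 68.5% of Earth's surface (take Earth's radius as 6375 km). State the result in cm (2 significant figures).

Raven: 0.9 × 4090 Gt = 3.681×10^15 kg; dividing by ρ_w = 1.028 g cm⁻³ = 1028 kg m⁻³ gives 3.581×10^12 m³ of water.
Spread over 3.50×10^14 m² of ocean, Δh = 3.581×10^12 / 3.50×10^14 = 0.0102 m = 1.0 cm.

≈ 1.0 cm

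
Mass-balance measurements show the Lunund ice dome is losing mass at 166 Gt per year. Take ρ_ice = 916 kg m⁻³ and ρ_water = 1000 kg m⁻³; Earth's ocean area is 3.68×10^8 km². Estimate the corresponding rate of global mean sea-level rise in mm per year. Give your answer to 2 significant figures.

≈ 0.45 mm/yr

ρ_w = 1000 kg m⁻³. Annual water volume added = 166 Gt / ρ_w = 1.660×10^14 kg / 1000 kg m⁻³ = 1.660×10^11 m³.
Δh per year = 1.660×10^11 / 3.68×10^14 = 4.51×10^-4 m = 0.45 mm.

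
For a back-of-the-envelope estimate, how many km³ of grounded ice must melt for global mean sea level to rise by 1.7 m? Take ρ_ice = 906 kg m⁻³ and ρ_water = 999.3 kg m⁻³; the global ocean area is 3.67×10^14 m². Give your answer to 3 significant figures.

≈ 6.88×10^5 km³

Required water volume = Δh × A = 1.7 m × 3.67×10^14 m² = 6.239×10^14 m³ = 6.239×10^5 km³.
Ice volume = water volume × ρ_w/ρ_ice = 6.239×10^5 × 999.3/906 = 6.88×10^5 km³.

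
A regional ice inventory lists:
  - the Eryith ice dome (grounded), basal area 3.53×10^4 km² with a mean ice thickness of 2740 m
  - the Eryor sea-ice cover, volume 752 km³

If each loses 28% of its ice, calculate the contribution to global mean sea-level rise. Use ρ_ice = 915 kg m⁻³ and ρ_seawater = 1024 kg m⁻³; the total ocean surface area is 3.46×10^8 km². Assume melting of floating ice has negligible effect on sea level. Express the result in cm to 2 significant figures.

≈ 7.0 cm

Eryith: ice volume = 3.53×10^4 km² × 2740 m = 9.672×10^4 km³; 0.28 × 9.672×10^4 × (915/1024) = 2.420×10^4 km³ of water.
The Eryor sea-ice cover is floating and already displaces its own weight of water, so its melt adds essentially nothing to sea level.
Total added water ≈ 2.420×10^13 m³ over 3.46×10^14 m² → Δh = 0.0699 m = 7.0 cm.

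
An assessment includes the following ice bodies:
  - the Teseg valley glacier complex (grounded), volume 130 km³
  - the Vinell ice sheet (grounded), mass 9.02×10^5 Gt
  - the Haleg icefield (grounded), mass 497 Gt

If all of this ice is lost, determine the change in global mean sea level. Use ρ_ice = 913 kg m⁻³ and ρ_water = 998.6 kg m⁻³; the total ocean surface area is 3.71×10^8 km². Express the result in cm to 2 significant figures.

≈ 240 cm

Teseg: 130 km³ × (913/998.6) = 118.9 km³ of water.
Vinell: 9.02×10^5 Gt = 9.020×10^17 kg; dividing by ρ_w = 998.6 kg m⁻³ gives 9.033×10^14 m³ of water.
Haleg: 497 Gt = 4.970×10^14 kg; dividing by ρ_w = 998.6 kg m⁻³ gives 4.977×10^11 m³ of water.
Total added water ≈ 9.039×10^14 m³ over 3.71×10^14 m² → Δh = 2.44 m = 240 cm.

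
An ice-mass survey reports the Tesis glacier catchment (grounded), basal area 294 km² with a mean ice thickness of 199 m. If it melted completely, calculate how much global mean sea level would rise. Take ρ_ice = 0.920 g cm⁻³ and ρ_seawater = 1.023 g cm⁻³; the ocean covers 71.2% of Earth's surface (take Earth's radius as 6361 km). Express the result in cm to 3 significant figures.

Tesis: ice volume = 294 km² × 199 m = 58.51 km³; 58.51 × (920/1023) = 52.62 km³ of water.
Spread over 3.62×10^14 m² of ocean, Δh = 5.262×10^10 / 3.62×10^14 = 1.45×10^-4 m = 0.0145 cm.

≈ 0.0145 cm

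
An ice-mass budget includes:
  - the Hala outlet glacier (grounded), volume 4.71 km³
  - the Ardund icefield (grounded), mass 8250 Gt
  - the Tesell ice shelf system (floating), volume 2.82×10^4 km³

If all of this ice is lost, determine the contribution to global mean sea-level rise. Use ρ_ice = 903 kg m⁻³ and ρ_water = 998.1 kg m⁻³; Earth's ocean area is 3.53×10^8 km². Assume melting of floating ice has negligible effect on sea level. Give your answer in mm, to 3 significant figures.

Hala: 4.71 km³ × (903/998.1) = 4.261 km³ of water.
Ardund: 8250 Gt = 8.250×10^15 kg; dividing by ρ_w = 998.1 kg m⁻³ gives 8.266×10^12 m³ of water.
The Tesell ice shelf system is floating and already displaces its own weight of water, so its melt adds essentially nothing to sea level.
Total added water ≈ 8.270×10^12 m³ over 3.53×10^14 m² → Δh = 0.0234 m = 23.4 mm.

≈ 23.4 mm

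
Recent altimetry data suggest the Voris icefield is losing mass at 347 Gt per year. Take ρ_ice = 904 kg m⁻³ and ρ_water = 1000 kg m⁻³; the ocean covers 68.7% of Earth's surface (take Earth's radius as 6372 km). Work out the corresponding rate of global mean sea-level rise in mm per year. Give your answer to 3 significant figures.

≈ 0.990 mm/yr

ρ_w = 1000 kg m⁻³. Annual water volume added = 347 Gt / ρ_w = 3.470×10^14 kg / 1000 kg m⁻³ = 3.470×10^11 m³.
Δh per year = 3.470×10^11 / 3.51×10^14 = 9.90×10^-4 m = 0.990 mm.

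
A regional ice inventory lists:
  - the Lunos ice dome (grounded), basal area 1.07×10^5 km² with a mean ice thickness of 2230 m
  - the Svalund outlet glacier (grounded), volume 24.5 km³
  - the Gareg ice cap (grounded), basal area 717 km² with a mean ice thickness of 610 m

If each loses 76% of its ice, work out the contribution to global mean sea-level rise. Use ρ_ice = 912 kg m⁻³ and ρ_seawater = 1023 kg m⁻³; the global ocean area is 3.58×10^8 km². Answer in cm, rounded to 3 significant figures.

Lunos: ice volume = 1.07×10^5 km² × 2230 m = 2.386×10^5 km³; 0.76 × 2.386×10^5 × (912/1023) = 1.617×10^5 km³ of water.
Svalund: 0.76 × 24.5 km³ × (912/1023) = 16.60 km³ of water.
Gareg: ice volume = 717 km² × 610 m = 437.4 km³; 0.76 × 437.4 × (912/1023) = 296.3 km³ of water.
Total added water ≈ 1.620×10^14 m³ over 3.58×10^14 m² → Δh = 0.452 m = 45.2 cm.

≈ 45.2 cm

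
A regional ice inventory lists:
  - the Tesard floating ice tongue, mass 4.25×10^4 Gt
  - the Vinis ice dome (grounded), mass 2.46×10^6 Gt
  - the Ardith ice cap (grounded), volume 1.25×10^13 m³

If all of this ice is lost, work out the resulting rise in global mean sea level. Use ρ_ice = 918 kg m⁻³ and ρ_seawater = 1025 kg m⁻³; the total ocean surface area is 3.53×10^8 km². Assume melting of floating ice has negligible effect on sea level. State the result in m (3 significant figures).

The Tesard floating ice tongue is floating and already displaces its own weight of water, so its melt adds essentially nothing to sea level.
Vinis: 2.46×10^6 Gt = 2.460×10^18 kg; dividing by ρ_w = 1025 kg m⁻³ gives 2.400×10^15 m³ of water.
Ardith: 1.25×10^13 m³ × (918/1025) = 1.120×10^13 m³ of water.
Total added water ≈ 2.411×10^15 m³ over 3.53×10^14 m² → Δh = 6.83 m.

≈ 6.83 m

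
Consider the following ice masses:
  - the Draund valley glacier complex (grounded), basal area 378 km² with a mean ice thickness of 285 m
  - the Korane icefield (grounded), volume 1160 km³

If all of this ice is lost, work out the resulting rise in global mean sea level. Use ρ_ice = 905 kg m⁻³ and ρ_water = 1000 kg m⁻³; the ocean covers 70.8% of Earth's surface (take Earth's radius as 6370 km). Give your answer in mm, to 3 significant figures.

Draund: ice volume = 378 km² × 285 m = 107.7 km³; 107.7 × (905/1000) = 97.50 km³ of water.
Korane: 1160 km³ × (905/1000) = 1050 km³ of water.
Total added water ≈ 1.147×10^12 m³ over 3.61×10^14 m² → Δh = 3.18×10^-3 m = 3.18 mm.

≈ 3.18 mm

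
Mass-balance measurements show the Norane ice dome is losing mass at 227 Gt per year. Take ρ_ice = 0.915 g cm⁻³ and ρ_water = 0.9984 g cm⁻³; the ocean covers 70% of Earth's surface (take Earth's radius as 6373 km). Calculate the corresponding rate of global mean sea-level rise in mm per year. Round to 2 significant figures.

ρ_w = 0.9984 g cm⁻³ = 998.4 kg m⁻³. Annual water volume added = 227 Gt / ρ_w = 2.270×10^14 kg / 998.4 kg m⁻³ = 2.274×10^11 m³.
Δh per year = 2.274×10^11 / 3.57×10^14 = 6.36×10^-4 m = 0.64 mm.

≈ 0.64 mm/yr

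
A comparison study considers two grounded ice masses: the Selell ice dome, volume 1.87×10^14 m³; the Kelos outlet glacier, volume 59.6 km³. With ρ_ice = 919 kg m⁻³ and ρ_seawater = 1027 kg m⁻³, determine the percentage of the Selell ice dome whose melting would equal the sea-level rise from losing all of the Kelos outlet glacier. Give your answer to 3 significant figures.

Equal sea-level rise means equal mass of meltwater, i.e. equal mass of ice lost.
Ice mass of Kelos: 5.477×10^13 kg; ice mass of Selell: 1.719×10^17 kg.
Fraction required = 5.477×10^13 / 1.719×10^17 = 3.19×10^-4 → 0.0319 %.

≈ 0.0319 %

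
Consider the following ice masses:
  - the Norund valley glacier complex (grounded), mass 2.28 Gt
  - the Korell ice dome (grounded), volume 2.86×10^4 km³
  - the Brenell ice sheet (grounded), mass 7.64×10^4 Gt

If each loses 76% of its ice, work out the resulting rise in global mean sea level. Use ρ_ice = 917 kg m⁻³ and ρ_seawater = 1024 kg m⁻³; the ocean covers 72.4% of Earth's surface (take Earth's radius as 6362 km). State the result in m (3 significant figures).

Norund: 0.76 × 2.28 Gt = 1.733×10^12 kg; dividing by ρ_w = 1024 kg m⁻³ gives 1.692×10^9 m³ of water.
Korell: 0.76 × 2.86×10^4 km³ × (917/1024) = 1.946×10^4 km³ of water.
Brenell: 0.76 × 7.64×10^4 Gt = 5.806×10^16 kg; dividing by ρ_w = 1024 kg m⁻³ gives 5.670×10^13 m³ of water.
Total added water ≈ 7.617×10^13 m³ over 3.68×10^14 m² → Δh = 0.207 m.

≈ 0.207 m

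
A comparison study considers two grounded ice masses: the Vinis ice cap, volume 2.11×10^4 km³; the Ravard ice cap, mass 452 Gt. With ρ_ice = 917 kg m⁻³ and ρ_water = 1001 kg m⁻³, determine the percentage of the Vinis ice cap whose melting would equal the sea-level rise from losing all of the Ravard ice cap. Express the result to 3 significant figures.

≈ 2.34 %

Equal sea-level rise means equal mass of meltwater, i.e. equal mass of ice lost.
Ice mass of Ravard: 4.520×10^14 kg; ice mass of Vinis: 1.935×10^16 kg.
Fraction required = 4.520×10^14 / 1.935×10^16 = 0.0234 → 2.34 %.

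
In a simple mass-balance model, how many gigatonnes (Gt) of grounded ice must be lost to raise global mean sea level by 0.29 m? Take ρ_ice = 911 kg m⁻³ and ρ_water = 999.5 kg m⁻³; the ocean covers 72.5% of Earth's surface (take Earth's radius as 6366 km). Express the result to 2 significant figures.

Required water volume = Δh × A = 0.29 m × 3.69×10^14 m² = 1.071×10^14 m³.
ρ_w = 999.5 kg m⁻³, so the mass of water = 1.071×10^14 m³ × 999.5 kg m⁻³ = 1.070×10^17 kg = 1.1×10^5 Gt (and the same mass of ice, by conservation).

≈ 1.1×10^5 Gt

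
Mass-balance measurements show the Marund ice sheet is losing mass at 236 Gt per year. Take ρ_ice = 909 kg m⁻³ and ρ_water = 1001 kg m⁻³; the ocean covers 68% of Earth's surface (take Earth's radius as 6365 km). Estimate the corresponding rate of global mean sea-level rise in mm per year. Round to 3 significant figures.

ρ_w = 1001 kg m⁻³. Annual water volume added = 236 Gt / ρ_w = 2.360×10^14 kg / 1001 kg m⁻³ = 2.358×10^11 m³.
Δh per year = 2.358×10^11 / 3.46×10^14 = 6.81×10^-4 m = 0.681 mm.

≈ 0.681 mm/yr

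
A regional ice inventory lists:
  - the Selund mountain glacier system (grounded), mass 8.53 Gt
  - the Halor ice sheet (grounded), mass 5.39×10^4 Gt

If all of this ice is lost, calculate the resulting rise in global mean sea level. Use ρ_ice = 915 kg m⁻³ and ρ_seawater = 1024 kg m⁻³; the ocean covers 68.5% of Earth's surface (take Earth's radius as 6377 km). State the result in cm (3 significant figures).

Selund: 8.53 Gt = 8.530×10^12 kg; dividing by ρ_w = 1024 kg m⁻³ gives 8.330×10^9 m³ of water.
Halor: 5.39×10^4 Gt = 5.390×10^16 kg; dividing by ρ_w = 1024 kg m⁻³ gives 5.264×10^13 m³ of water.
Total added water ≈ 5.265×10^13 m³ over 3.50×10^14 m² → Δh = 0.150 m = 15.0 cm.

≈ 15.0 cm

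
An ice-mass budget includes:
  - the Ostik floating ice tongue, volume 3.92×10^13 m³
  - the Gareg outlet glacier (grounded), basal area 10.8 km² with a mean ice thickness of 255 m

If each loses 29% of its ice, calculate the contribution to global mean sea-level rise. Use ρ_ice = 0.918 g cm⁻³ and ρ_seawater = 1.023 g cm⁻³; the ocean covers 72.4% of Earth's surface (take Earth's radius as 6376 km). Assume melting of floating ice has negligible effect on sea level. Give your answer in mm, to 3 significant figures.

The Ostik floating ice tongue is floating and already displaces its own weight of water, so its melt adds essentially nothing to sea level.
Gareg: ice volume = 10.8 km² × 255 m = 2.754 km³; 0.29 × 2.754 × (918/1023) = 0.7167 km³ of water.
Total added water ≈ 7.167×10^8 m³ over 3.70×10^14 m² → Δh = 1.94×10^-6 m = 1.94×10^-3 mm.

≈ 1.94×10^-3 mm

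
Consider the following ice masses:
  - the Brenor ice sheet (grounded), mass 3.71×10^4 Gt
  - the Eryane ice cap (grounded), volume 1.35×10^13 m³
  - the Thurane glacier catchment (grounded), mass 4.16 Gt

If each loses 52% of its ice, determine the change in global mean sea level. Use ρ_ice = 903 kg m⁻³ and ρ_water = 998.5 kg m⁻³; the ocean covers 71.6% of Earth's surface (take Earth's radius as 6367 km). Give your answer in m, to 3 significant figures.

≈ 0.0704 m

Brenor: 0.52 × 3.71×10^4 Gt = 1.929×10^16 kg; dividing by ρ_w = 998.5 kg m⁻³ gives 1.932×10^13 m³ of water.
Eryane: 0.52 × 1.35×10^13 m³ × (903/998.5) = 6.349×10^12 m³ of water.
Thurane: 0.52 × 4.16 Gt = 2.163×10^12 kg; dividing by ρ_w = 998.5 kg m⁻³ gives 2.166×10^9 m³ of water.
Total added water ≈ 2.567×10^13 m³ over 3.65×10^14 m² → Δh = 0.0704 m.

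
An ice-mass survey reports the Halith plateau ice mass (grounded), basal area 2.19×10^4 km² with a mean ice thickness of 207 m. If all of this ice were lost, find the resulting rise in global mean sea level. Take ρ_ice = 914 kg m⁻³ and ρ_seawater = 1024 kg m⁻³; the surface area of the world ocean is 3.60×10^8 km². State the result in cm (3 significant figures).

≈ 1.12 cm

Halith: ice volume = 2.19×10^4 km² × 207 m = 4533 km³; 4533 × (914/1024) = 4046 km³ of water.
Spread over 3.60×10^14 m² of ocean, Δh = 4.046×10^12 / 3.60×10^14 = 0.0112 m = 1.12 cm.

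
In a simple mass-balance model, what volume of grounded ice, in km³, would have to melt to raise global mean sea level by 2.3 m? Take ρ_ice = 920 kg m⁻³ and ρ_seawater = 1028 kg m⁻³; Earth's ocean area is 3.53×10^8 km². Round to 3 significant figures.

Required water volume = Δh × A = 2.3 m × 3.53×10^14 m² = 8.119×10^14 m³ = 8.119×10^5 km³.
Ice volume = water volume × ρ_w/ρ_ice = 8.119×10^5 × 1028/920 = 9.07×10^5 km³.

≈ 9.07×10^5 km³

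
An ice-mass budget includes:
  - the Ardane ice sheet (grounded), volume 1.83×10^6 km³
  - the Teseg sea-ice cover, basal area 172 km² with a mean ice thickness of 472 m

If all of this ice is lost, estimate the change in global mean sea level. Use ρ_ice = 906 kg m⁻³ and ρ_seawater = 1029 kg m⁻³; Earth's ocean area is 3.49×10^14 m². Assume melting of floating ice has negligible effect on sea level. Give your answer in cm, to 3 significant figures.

Ardane: 1.83×10^6 km³ × (906/1029) = 1.611×10^6 km³ of water.
The Teseg sea-ice cover is floating and already displaces its own weight of water, so its melt adds essentially nothing to sea level.
Total added water ≈ 1.611×10^15 m³ over 3.49×10^14 m² → Δh = 4.62 m = 462 cm.

≈ 462 cm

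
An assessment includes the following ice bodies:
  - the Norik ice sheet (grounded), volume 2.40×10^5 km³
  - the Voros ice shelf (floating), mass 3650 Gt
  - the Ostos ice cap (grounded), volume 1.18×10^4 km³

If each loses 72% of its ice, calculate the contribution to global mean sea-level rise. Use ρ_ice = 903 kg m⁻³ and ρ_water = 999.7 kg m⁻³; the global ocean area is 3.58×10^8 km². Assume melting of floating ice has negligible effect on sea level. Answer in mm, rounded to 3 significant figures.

Norik: 0.72 × 2.40×10^5 km³ × (903/999.7) = 1.561×10^5 km³ of water.
The Voros ice shelf is floating and already displaces its own weight of water, so its melt adds essentially nothing to sea level.
Ostos: 0.72 × 1.18×10^4 km³ × (903/999.7) = 7674 km³ of water.
Total added water ≈ 1.638×10^14 m³ over 3.58×10^14 m² → Δh = 0.457 m = 457 mm.

≈ 457 mm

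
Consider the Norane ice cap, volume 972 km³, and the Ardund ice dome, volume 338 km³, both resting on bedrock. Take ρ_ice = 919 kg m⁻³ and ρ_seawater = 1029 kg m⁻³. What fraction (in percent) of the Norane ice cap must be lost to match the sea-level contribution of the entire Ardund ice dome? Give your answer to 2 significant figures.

Equal sea-level rise means equal mass of meltwater, i.e. equal mass of ice lost.
Ice mass of Ardund: 3.106×10^14 kg; ice mass of Norane: 8.933×10^14 kg.
Fraction required = 3.106×10^14 / 8.933×10^14 = 0.348 → 35 %.

≈ 35 %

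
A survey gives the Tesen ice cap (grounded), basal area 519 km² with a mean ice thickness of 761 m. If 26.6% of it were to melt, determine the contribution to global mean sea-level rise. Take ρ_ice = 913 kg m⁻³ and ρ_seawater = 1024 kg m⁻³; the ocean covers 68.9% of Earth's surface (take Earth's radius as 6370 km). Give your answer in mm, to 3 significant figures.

Tesen: ice volume = 519 km² × 761 m = 395.0 km³; 0.266 × 395.0 × (913/1024) = 93.67 km³ of water.
Spread over 3.51×10^14 m² of ocean, Δh = 9.367×10^10 / 3.51×10^14 = 2.67×10^-4 m = 0.267 mm.

≈ 0.267 mm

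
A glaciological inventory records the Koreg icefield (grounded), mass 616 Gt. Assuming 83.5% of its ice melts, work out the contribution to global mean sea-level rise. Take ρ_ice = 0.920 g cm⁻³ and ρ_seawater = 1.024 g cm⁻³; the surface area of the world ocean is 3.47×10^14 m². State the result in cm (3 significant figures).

Koreg: 0.835 × 616 Gt = 5.144×10^14 kg; dividing by ρ_w = 1.024 g cm⁻³ = 1024 kg m⁻³ gives 5.023×10^11 m³ of water.
Spread over 3.47×10^14 m² of ocean, Δh = 5.023×10^11 / 3.47×10^14 = 1.45×10^-3 m = 0.145 cm.

≈ 0.145 cm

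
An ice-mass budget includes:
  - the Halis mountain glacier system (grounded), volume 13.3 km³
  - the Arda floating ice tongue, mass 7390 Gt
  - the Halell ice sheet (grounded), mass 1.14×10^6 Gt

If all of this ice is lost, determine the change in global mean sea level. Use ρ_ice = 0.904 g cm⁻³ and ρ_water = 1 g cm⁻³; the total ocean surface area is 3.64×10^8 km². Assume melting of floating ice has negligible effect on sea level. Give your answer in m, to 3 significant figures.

≈ 3.13 m

Halis: 13.3 km³ × (904/1000) = 12.02 km³ of water.
The Arda floating ice tongue is floating and already displaces its own weight of water, so its melt adds essentially nothing to sea level.
Halell: 1.14×10^6 Gt = 1.140×10^18 kg; dividing by ρ_w = 1 g cm⁻³ = 1000 kg m⁻³ gives 1.140×10^15 m³ of water.
Total added water ≈ 1.140×10^15 m³ over 3.64×10^14 m² → Δh = 3.13 m.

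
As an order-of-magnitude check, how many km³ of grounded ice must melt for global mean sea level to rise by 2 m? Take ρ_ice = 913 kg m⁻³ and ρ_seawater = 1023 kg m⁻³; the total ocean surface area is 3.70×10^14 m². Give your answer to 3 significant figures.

≈ 8.29×10^5 km³

Required water volume = Δh × A = 2 m × 3.70×10^14 m² = 7.400×10^14 m³ = 7.400×10^5 km³.
Ice volume = water volume × ρ_w/ρ_ice = 7.400×10^5 × 1023/913 = 8.29×10^5 km³.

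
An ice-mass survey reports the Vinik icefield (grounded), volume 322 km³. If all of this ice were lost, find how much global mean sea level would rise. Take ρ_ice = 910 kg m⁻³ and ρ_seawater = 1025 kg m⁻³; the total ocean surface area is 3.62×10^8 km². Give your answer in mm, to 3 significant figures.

Vinik: 322 km³ × (910/1025) = 285.9 km³ of water.
Spread over 3.62×10^14 m² of ocean, Δh = 2.859×10^11 / 3.62×10^14 = 7.90×10^-4 m = 0.790 mm.

≈ 0.790 mm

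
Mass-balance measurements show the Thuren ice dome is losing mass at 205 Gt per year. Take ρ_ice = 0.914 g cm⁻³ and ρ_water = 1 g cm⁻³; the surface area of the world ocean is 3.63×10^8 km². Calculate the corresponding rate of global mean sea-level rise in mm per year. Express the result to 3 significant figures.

ρ_w = 1 g cm⁻³ = 1000 kg m⁻³. Annual water volume added = 205 Gt / ρ_w = 2.050×10^14 kg / 1000 kg m⁻³ = 2.050×10^11 m³.
Δh per year = 2.050×10^11 / 3.63×10^14 = 5.65×10^-4 m = 0.565 mm.

≈ 0.565 mm/yr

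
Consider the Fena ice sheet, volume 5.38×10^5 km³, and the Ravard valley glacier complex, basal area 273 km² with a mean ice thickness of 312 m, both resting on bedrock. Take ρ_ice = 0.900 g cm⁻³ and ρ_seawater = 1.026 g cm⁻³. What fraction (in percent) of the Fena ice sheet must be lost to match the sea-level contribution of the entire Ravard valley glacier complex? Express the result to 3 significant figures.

Equal sea-level rise means equal mass of meltwater, i.e. equal mass of ice lost.
Ice mass of Ravard: 7.666×10^13 kg; ice mass of Fena: 4.842×10^17 kg.
Fraction required = 7.666×10^13 / 4.842×10^17 = 1.58×10^-4 → 0.0158 %.

≈ 0.0158 %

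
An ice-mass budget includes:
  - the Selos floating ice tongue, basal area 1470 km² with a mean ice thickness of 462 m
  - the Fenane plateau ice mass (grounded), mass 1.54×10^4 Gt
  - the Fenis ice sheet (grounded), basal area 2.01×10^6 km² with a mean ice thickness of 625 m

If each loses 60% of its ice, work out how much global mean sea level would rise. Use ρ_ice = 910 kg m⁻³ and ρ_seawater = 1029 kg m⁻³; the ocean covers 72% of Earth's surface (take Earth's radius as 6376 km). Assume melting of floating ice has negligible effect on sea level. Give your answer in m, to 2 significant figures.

The Selos floating ice tongue is floating and already displaces its own weight of water, so its melt adds essentially nothing to sea level.
Fenane: 0.6 × 1.54×10^4 Gt = 9.240×10^15 kg; dividing by ρ_w = 1029 kg m⁻³ gives 8.980×10^12 m³ of water.
Fenis: ice volume = 2.01×10^6 km² × 625 m = 1.256×10^6 km³; 0.6 × 1.256×10^6 × (910/1029) = 6.666×10^5 km³ of water.
Total added water ≈ 6.756×10^14 m³ over 3.68×10^14 m² → Δh = 1.84 m.

≈ 1.8 m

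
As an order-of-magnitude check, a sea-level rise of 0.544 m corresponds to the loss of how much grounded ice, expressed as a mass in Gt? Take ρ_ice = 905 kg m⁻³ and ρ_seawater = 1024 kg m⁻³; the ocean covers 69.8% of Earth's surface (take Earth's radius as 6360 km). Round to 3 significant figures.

≈ 1.98×10^5 Gt

Required water volume = Δh × A = 0.544 m × 3.55×10^14 m² = 1.930×10^14 m³.
ρ_w = 1024 kg m⁻³, so the mass of water = 1.930×10^14 m³ × 1024 kg m⁻³ = 1.976×10^17 kg = 1.98×10^5 Gt (and the same mass of ice, by conservation).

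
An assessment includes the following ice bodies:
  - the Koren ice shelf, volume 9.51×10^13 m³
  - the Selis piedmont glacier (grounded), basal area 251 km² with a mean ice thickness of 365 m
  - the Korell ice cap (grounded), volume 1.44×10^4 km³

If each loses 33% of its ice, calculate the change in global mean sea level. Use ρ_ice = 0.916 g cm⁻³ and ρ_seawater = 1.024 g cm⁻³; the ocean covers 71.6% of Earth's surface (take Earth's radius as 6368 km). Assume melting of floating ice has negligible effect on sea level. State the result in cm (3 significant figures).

≈ 1.17 cm

The Koren ice shelf is floating and already displaces its own weight of water, so its melt adds essentially nothing to sea level.
Selis: ice volume = 251 km² × 365 m = 91.61 km³; 0.33 × 91.61 × (916/1024) = 27.04 km³ of water.
Korell: 0.33 × 1.44×10^4 km³ × (916/1024) = 4251 km³ of water.
Total added water ≈ 4.278×10^12 m³ over 3.65×10^14 m² → Δh = 0.0117 m = 1.17 cm.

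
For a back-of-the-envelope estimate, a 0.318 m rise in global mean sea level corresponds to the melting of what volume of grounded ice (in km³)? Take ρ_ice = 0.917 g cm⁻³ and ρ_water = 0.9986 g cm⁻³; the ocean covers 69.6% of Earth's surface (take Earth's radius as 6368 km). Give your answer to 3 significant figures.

Required water volume = Δh × A = 0.318 m × 3.55×10^14 m² = 1.128×10^14 m³ = 1.128×10^5 km³.
Ice volume = water volume × ρ_w/ρ_ice = 1.128×10^5 × 998.6/917 = 1.23×10^5 km³.

≈ 1.23×10^5 km³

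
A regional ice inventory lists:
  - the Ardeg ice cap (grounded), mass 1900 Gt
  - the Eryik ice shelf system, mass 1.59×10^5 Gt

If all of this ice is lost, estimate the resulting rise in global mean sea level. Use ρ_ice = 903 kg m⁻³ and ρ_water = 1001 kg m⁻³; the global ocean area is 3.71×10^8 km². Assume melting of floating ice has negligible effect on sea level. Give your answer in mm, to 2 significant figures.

Ardeg: 1900 Gt = 1.900×10^15 kg; dividing by ρ_w = 1001 kg m⁻³ gives 1.898×10^12 m³ of water.
The Eryik ice shelf system is floating and already displaces its own weight of water, so its melt adds essentially nothing to sea level.
Total added water ≈ 1.898×10^12 m³ over 3.71×10^14 m² → Δh = 5.12×10^-3 m = 5.1 mm.

≈ 5.1 mm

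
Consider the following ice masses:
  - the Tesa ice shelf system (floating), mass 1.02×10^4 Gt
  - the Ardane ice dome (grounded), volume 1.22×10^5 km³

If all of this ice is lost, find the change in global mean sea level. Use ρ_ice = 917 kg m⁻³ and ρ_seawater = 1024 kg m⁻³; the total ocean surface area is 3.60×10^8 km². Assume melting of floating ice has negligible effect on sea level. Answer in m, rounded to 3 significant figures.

≈ 0.303 m

The Tesa ice shelf system is floating and already displaces its own weight of water, so its melt adds essentially nothing to sea level.
Ardane: 1.22×10^5 km³ × (917/1024) = 1.093×10^5 km³ of water.
Total added water ≈ 1.093×10^14 m³ over 3.60×10^14 m² → Δh = 0.303 m.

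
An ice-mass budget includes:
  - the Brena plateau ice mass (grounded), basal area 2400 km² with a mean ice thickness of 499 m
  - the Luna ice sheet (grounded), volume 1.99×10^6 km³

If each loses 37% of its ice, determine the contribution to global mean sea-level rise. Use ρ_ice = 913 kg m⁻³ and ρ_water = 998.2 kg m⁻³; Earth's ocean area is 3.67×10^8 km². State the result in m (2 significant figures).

≈ 1.8 m

Brena: ice volume = 2400 km² × 499 m = 1198 km³; 0.37 × 1198 × (913/998.2) = 405.3 km³ of water.
Luna: 0.37 × 1.99×10^6 km³ × (913/998.2) = 6.735×10^5 km³ of water.
Total added water ≈ 6.739×10^14 m³ over 3.67×10^14 m² → Δh = 1.84 m.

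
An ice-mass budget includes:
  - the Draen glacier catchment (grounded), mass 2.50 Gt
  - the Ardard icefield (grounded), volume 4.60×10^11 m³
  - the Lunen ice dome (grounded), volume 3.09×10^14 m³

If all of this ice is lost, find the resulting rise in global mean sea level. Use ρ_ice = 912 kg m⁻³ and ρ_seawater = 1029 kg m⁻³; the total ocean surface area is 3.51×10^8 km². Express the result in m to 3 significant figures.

≈ 0.781 m

Draen: 2.50 Gt = 2.500×10^12 kg; dividing by ρ_w = 1029 kg m⁻³ gives 2.430×10^9 m³ of water.
Ardard: 4.60×10^11 m³ × (912/1029) = 4.077×10^11 m³ of water.
Lunen: 3.09×10^14 m³ × (912/1029) = 2.739×10^14 m³ of water.
Total added water ≈ 2.743×10^14 m³ over 3.51×10^14 m² → Δh = 0.781 m.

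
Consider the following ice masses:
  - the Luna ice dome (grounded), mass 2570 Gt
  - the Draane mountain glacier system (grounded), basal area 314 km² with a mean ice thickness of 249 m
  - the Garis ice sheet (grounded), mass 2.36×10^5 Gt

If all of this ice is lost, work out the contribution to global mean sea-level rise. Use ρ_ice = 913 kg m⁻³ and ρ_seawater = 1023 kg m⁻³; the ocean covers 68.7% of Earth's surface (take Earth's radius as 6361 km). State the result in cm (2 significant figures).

Luna: 2570 Gt = 2.570×10^15 kg; dividing by ρ_w = 1023 kg m⁻³ gives 2.512×10^12 m³ of water.
Draane: ice volume = 314 km² × 249 m = 78.19 km³; 78.19 × (913/1023) = 69.78 km³ of water.
Garis: 2.36×10^5 Gt = 2.360×10^17 kg; dividing by ρ_w = 1023 kg m⁻³ gives 2.307×10^14 m³ of water.
Total added water ≈ 2.333×10^14 m³ over 3.49×10^14 m² → Δh = 0.668 m = 67 cm.

≈ 67 cm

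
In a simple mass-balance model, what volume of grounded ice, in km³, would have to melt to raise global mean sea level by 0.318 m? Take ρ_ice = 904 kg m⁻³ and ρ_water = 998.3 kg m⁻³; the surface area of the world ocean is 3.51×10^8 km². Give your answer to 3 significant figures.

≈ 1.23×10^5 km³

Required water volume = Δh × A = 0.318 m × 3.51×10^14 m² = 1.116×10^14 m³ = 1.116×10^5 km³.
Ice volume = water volume × ρ_w/ρ_ice = 1.116×10^5 × 998.3/904 = 1.23×10^5 km³.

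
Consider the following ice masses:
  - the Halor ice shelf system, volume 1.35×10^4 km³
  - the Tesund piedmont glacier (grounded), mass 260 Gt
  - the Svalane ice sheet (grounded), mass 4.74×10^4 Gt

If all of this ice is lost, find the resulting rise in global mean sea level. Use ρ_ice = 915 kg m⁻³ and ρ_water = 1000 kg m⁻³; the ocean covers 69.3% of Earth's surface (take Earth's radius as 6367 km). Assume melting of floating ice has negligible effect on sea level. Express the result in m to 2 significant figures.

The Halor ice shelf system is floating and already displaces its own weight of water, so its melt adds essentially nothing to sea level.
Tesund: 260 Gt = 2.600×10^14 kg; dividing by ρ_w = 1000 kg m⁻³ gives 2.600×10^11 m³ of water.
Svalane: 4.74×10^4 Gt = 4.740×10^16 kg; dividing by ρ_w = 1000 kg m⁻³ gives 4.740×10^13 m³ of water.
Total added water ≈ 4.766×10^13 m³ over 3.53×10^14 m² → Δh = 0.135 m.

≈ 0.14 m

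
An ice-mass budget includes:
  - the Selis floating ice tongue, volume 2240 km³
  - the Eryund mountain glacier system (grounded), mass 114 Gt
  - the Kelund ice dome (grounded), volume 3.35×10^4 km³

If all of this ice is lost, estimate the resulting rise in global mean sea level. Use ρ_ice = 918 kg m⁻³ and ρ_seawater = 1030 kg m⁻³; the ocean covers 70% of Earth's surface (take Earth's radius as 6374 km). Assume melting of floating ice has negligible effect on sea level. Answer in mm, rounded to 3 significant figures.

≈ 83.9 mm

The Selis floating ice tongue is floating and already displaces its own weight of water, so its melt adds essentially nothing to sea level.
Eryund: 114 Gt = 1.140×10^14 kg; dividing by ρ_w = 1030 kg m⁻³ gives 1.107×10^11 m³ of water.
Kelund: 3.35×10^4 km³ × (918/1030) = 2.986×10^4 km³ of water.
Total added water ≈ 2.997×10^13 m³ over 3.57×10^14 m² → Δh = 0.0839 m = 83.9 mm.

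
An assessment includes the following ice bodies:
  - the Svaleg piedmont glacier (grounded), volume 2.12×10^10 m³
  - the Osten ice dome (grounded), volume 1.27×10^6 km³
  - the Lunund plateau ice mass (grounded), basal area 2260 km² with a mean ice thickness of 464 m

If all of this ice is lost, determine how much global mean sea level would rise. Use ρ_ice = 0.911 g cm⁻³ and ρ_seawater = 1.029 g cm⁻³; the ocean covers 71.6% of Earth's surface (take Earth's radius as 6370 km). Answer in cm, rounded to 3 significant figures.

Svaleg: 2.12×10^10 m³ × (911/1029) = 1.877×10^10 m³ of water.
Osten: 1.27×10^6 km³ × (911/1029) = 1.124×10^6 km³ of water.
Lunund: ice volume = 2260 km² × 464 m = 1049 km³; 1049 × (911/1029) = 928.4 km³ of water.
Total added water ≈ 1.125×10^15 m³ over 3.65×10^14 m² → Δh = 3.08 m = 308 cm.

≈ 308 cm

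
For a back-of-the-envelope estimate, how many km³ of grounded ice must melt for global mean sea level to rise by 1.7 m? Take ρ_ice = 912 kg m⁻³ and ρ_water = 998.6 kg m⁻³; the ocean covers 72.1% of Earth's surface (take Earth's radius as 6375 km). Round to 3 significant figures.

≈ 6.85×10^5 km³

Required water volume = Δh × A = 1.7 m × 3.68×10^14 m² = 6.260×10^14 m³ = 6.260×10^5 km³.
Ice volume = water volume × ρ_w/ρ_ice = 6.260×10^5 × 998.6/912 = 6.85×10^5 km³.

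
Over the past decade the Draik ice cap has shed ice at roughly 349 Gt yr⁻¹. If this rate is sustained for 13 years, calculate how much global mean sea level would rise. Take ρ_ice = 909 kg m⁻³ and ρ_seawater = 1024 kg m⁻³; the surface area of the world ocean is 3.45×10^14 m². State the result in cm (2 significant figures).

≈ 1.3 cm

Total mass lost = 349 Gt/yr × 13 yr = 4537 Gt = 4.537×10^15 kg.
ρ_w = 1024 kg m⁻³, so water volume = 4.537×10^15 / 1024 = 4.431×10^12 m³.
Δh = 4.431×10^12 / 3.45×10^14 = 0.0128 m = 1.3 cm.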